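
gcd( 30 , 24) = 6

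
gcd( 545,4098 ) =1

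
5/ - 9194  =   - 5/9194  =  - 0.00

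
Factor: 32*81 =2^5*3^4=   2592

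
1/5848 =1/5848 =0.00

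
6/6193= 6/6193 = 0.00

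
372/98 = 3 + 39/49 = 3.80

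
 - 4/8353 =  - 1 + 8349/8353 = -0.00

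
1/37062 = 1/37062=0.00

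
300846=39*7714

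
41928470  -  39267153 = 2661317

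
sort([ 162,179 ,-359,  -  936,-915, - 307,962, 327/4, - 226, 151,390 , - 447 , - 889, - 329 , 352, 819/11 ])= [-936,-915,-889,-447,-359, -329 ,-307, - 226,819/11,327/4, 151, 162,179, 352, 390,962 ] 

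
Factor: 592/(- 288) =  - 37/18 = -2^(-1 )*3^(-2)*37^1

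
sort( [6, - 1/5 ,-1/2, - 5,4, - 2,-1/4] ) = [ - 5, - 2, - 1/2, - 1/4, - 1/5,  4,6 ] 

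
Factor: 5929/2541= 3^( - 1) * 7^1 =7/3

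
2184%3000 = 2184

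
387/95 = 387/95 = 4.07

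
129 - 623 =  - 494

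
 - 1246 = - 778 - 468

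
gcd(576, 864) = 288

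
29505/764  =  38 + 473/764 = 38.62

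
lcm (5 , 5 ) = 5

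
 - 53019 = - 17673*3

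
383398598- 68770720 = 314627878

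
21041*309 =6501669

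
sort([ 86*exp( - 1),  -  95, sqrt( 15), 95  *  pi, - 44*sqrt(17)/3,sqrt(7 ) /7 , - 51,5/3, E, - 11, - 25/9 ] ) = [ -95, - 44* sqrt(17 ) /3, - 51, - 11, - 25/9, sqrt(7) /7, 5/3, E, sqrt(15),86*exp( - 1), 95*pi]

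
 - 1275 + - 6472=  - 7747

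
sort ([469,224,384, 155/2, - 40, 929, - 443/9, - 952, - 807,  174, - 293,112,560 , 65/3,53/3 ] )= [ - 952, - 807, - 293 , - 443/9 ,-40,53/3,65/3 , 155/2,  112, 174,224, 384, 469,560,929 ] 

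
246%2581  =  246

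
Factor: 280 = 2^3*5^1*7^1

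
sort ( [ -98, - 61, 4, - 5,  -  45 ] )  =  [ - 98, - 61, - 45, - 5, 4 ] 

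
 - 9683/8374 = -9683/8374 = -1.16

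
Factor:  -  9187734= - 2^1*3^1 * 751^1*2039^1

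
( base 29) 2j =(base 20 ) 3H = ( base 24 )35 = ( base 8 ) 115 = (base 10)77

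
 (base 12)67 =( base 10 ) 79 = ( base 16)4F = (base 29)2l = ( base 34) 2B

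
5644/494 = 11 + 105/247= 11.43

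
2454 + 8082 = 10536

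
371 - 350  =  21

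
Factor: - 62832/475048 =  - 66/499 = -  2^1 *3^1*11^1*499^(  -  1) 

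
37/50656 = 37/50656 = 0.00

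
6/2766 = 1/461 = 0.00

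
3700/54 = 68+14/27 = 68.52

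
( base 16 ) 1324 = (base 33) 4GG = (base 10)4900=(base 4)1030210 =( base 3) 20201111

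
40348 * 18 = 726264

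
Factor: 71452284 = 2^2*3^1*67^1*181^1*491^1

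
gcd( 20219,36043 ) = 1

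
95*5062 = 480890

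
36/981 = 4/109 = 0.04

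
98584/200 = 492 + 23/25 = 492.92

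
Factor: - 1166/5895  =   - 2^1*3^( - 2)*5^( - 1)*11^1*53^1*131^(- 1)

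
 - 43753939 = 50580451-94334390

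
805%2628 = 805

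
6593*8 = 52744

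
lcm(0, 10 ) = 0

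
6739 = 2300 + 4439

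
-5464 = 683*( - 8)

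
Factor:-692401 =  - 692401^1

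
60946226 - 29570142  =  31376084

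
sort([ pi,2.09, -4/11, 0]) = [ - 4/11,0,2.09, pi]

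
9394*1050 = 9863700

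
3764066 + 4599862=8363928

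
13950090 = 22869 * 610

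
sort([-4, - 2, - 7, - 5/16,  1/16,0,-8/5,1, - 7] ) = [ - 7, - 7, - 4,-2,  -  8/5, - 5/16, 0,1/16, 1] 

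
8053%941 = 525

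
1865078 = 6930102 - 5065024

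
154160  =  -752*( - 205) 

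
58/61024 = 29/30512 = 0.00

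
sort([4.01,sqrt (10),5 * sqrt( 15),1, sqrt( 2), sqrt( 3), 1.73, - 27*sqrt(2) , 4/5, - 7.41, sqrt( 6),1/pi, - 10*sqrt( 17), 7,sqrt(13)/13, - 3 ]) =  [ - 10 * sqrt( 17),- 27*sqrt(2), - 7.41, - 3, sqrt( 13)/13,1/pi, 4/5,1 , sqrt(2) , 1.73, sqrt(3), sqrt (6), sqrt(10),4.01, 7, 5*sqrt(15 ) ]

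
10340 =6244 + 4096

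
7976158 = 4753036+3223122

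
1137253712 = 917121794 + 220131918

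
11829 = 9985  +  1844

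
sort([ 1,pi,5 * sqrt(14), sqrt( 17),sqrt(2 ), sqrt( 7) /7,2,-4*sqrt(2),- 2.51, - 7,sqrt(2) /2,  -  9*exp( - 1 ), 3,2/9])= [-7, - 4 *sqrt( 2 ),  -  9 * exp(-1), - 2.51, 2/9,  sqrt (7)/7, sqrt( 2)/2, 1, sqrt( 2),2,3,pi , sqrt(17),5 * sqrt( 14)]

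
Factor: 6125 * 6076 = 37215500 = 2^2*5^3*7^4*31^1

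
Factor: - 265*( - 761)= 201665 = 5^1 * 53^1*761^1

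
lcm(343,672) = 32928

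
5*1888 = 9440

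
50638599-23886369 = 26752230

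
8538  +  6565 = 15103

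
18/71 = 18/71 = 0.25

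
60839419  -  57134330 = 3705089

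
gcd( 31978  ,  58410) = 118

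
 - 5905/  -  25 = 1181/5 = 236.20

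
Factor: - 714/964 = - 2^( - 1)*3^1 *7^1 * 17^1*241^( - 1) = - 357/482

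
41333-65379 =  - 24046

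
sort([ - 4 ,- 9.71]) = [ -9.71  , - 4 ]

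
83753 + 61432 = 145185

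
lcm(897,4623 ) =60099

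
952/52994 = 476/26497 = 0.02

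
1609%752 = 105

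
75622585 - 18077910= 57544675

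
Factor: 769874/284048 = 889/328 = 2^( - 3 )*7^1*41^ ( - 1 )*127^1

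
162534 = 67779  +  94755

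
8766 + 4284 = 13050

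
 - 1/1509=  - 1/1509 = - 0.00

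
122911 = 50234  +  72677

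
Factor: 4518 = 2^1 * 3^2*251^1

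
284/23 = 284/23 =12.35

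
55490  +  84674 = 140164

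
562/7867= 562/7867  =  0.07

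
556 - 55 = 501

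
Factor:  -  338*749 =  - 253162 = - 2^1*7^1*13^2*107^1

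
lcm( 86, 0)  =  0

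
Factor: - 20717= -20717^1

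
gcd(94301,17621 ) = 1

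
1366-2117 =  - 751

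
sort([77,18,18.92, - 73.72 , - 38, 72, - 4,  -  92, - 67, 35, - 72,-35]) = [-92, - 73.72, - 72, - 67,  -  38 , - 35,-4,  18, 18.92, 35, 72, 77 ]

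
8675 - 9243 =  - 568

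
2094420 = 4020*521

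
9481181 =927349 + 8553832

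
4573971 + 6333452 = 10907423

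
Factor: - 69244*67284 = - 2^4*3^3*7^2*89^1*2473^1 = - 4659013296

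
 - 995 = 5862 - 6857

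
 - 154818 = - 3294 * 47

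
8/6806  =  4/3403 = 0.00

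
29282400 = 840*34860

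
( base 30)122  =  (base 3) 1022122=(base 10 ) 962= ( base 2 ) 1111000010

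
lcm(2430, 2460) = 199260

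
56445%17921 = 2682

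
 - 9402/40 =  - 4701/20 = - 235.05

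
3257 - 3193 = 64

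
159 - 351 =  -  192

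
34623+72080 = 106703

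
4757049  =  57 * 83457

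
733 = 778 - 45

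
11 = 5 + 6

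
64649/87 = 743+ 8/87 =743.09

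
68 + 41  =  109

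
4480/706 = 2240/353 = 6.35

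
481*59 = 28379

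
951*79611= 75710061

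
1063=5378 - 4315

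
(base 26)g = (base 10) 16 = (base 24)g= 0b10000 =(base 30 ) G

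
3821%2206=1615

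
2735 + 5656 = 8391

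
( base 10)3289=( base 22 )6HB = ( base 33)30m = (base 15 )E94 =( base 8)6331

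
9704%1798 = 714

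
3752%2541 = 1211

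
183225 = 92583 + 90642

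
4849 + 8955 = 13804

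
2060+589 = 2649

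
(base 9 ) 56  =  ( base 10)51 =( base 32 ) 1j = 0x33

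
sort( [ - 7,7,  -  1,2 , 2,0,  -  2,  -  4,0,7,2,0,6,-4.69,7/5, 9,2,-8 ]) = [ - 8, - 7,- 4.69,  -  4,-2,-1,0,0,0,  7/5,2,2, 2, 2,6,7,7 , 9] 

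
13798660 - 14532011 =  - 733351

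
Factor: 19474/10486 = 7^( - 1 )*13^1 = 13/7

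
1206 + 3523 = 4729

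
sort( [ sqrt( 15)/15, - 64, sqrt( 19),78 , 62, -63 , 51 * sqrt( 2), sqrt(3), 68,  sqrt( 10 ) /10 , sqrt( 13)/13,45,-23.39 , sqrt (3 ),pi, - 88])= [ - 88, - 64,-63, - 23.39,  sqrt (15 ) /15,sqrt( 13 ) /13,sqrt(10)/10  ,  sqrt(3),sqrt( 3),  pi, sqrt( 19 ),45,62,68, 51*sqrt( 2),78]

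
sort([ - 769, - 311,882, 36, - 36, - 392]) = [ - 769, - 392, - 311, - 36,36, 882]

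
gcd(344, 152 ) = 8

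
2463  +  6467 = 8930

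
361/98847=361/98847 = 0.00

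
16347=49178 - 32831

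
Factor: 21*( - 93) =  - 3^2*7^1*31^1  =  -1953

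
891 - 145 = 746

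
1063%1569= 1063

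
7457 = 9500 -2043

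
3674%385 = 209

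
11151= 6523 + 4628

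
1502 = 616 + 886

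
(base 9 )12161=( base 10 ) 8155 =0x1FDB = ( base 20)107F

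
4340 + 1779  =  6119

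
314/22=157/11=14.27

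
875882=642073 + 233809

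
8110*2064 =16739040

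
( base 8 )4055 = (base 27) 2NE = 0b100000101101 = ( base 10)2093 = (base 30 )29N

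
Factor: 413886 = 2^1* 3^1*11^1*6271^1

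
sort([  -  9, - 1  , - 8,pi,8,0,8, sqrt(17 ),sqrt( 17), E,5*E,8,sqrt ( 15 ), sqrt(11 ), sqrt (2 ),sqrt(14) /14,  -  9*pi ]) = [ - 9 * pi, - 9, - 8, - 1, 0,sqrt( 14)/14,sqrt(2 ),  E,pi,  sqrt(11),  sqrt(15),sqrt(17),sqrt( 17),  8,8,8,  5*E]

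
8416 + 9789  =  18205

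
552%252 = 48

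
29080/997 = 29 + 167/997 = 29.17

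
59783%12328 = 10471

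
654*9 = 5886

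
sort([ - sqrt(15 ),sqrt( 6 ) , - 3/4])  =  [ - sqrt(15 ), - 3/4, sqrt(6 ) ] 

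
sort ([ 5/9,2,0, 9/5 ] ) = [0,5/9,9/5 , 2 ]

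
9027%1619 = 932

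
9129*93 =848997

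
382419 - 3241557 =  - 2859138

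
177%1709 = 177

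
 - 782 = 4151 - 4933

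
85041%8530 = 8271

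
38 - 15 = 23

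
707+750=1457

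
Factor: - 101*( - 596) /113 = 60196/113 = 2^2*101^1*113^( -1 )*149^1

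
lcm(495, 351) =19305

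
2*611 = 1222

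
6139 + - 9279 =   -  3140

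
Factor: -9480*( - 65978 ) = 2^4*3^1*5^1*11^1*79^1*2999^1 =625471440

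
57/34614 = 19/11538 = 0.00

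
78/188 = 39/94 = 0.41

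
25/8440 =5/1688 = 0.00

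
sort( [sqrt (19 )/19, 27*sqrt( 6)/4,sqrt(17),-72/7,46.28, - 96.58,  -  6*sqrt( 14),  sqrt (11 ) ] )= [ - 96.58, - 6*sqrt( 14) , - 72/7, sqrt (19 ) /19,sqrt( 11 ),sqrt(17 ),  27 * sqrt( 6)/4,46.28]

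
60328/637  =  94+450/637 = 94.71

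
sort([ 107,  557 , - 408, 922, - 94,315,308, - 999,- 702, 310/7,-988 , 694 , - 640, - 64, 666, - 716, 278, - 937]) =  [ - 999, - 988,  -  937, - 716 , -702 , - 640,-408,  -  94, - 64,  310/7, 107, 278, 308,  315,557,666, 694, 922]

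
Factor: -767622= - 2^1*3^1*31^1*4127^1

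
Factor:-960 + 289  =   - 11^1 * 61^1 = - 671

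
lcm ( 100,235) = 4700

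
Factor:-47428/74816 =-2^( - 4)*7^( - 1) * 71^1 = - 71/112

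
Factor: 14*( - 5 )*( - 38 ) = 2^2*5^1*7^1*19^1  =  2660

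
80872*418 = 33804496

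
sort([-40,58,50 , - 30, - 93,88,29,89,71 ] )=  [  -  93, - 40, - 30,29, 50, 58,71,88,89 ]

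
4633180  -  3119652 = 1513528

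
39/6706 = 39/6706 = 0.01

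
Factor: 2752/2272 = 86/71 = 2^1  *  43^1*71^ ( - 1)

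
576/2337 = 192/779 = 0.25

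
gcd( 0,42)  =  42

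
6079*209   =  1270511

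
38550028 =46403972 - 7853944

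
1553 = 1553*1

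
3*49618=148854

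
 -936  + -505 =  - 1441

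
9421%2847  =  880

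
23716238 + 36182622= 59898860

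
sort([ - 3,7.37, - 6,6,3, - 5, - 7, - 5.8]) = [ - 7, - 6, - 5.8, - 5, - 3, 3,6, 7.37]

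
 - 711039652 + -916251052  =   - 1627290704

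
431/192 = 2 + 47/192  =  2.24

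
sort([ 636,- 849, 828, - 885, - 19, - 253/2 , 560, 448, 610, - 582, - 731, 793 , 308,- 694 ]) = [  -  885, - 849,-731, - 694, - 582,  -  253/2, - 19 , 308, 448, 560, 610, 636, 793, 828] 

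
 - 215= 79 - 294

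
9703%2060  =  1463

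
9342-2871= 6471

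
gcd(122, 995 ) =1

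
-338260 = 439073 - 777333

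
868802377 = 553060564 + 315741813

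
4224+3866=8090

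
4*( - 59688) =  - 238752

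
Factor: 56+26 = 82 = 2^1*  41^1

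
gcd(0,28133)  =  28133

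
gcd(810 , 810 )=810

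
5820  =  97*60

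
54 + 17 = 71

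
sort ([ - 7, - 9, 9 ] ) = [  -  9,-7, 9] 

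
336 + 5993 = 6329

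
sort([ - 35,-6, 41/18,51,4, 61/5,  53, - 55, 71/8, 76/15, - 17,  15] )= [ - 55, - 35, - 17, - 6,  41/18,  4,76/15,71/8,61/5,15,51,  53 ]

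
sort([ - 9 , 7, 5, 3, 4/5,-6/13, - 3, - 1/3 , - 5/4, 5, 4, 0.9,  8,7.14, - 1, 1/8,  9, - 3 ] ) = [ - 9, - 3 , - 3, - 5/4, - 1,-6/13, - 1/3,1/8,  4/5,0.9 , 3, 4,5,5,7, 7.14,8, 9 ] 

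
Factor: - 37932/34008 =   -  29/26  =  - 2^( - 1 )*13^ (-1)*29^1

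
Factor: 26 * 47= 2^1*13^1*47^1 = 1222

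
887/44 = 20+7/44 = 20.16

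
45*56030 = 2521350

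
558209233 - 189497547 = 368711686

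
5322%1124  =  826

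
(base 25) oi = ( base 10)618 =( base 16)26a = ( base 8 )1152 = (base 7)1542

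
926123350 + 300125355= 1226248705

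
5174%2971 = 2203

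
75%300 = 75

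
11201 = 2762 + 8439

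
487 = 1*487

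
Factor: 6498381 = 3^1* 2166127^1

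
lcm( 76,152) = 152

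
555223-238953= 316270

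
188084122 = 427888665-239804543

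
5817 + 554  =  6371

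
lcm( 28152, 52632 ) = 1210536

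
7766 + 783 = 8549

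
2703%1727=976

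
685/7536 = 685/7536 = 0.09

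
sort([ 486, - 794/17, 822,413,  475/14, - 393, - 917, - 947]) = [-947, - 917,  -  393, - 794/17,475/14,413,486 , 822]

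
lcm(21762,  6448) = 174096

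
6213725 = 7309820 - 1096095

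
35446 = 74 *479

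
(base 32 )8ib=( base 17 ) 1D67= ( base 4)2021023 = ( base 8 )21113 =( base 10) 8779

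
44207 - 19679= 24528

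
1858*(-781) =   -  1451098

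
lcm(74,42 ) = 1554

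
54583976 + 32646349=87230325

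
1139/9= 126 + 5/9= 126.56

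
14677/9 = 14677/9=1630.78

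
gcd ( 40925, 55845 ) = 5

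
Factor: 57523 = 23^1*41^1*61^1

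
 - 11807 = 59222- 71029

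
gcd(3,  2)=1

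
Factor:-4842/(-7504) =2421/3752 = 2^(-3)*3^2*7^( - 1)*67^ (-1)*269^1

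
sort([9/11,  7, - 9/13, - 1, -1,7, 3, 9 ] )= [ - 1, - 1, - 9/13 , 9/11,3, 7,7, 9 ]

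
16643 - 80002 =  - 63359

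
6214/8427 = 6214/8427=0.74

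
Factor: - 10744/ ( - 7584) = 2^( - 2)*3^ ( - 1) * 17^1 =17/12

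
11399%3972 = 3455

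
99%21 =15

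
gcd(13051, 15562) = 31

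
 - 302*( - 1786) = 539372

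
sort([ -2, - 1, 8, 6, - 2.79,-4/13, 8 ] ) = [ - 2.79,- 2, - 1, - 4/13,  6, 8, 8]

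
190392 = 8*23799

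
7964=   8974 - 1010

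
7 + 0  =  7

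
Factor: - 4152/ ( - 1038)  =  2^2 =4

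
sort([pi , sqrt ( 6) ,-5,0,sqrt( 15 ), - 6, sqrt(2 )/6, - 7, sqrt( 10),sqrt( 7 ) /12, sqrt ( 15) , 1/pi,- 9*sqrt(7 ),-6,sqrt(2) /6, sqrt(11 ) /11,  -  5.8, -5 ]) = [  -  9*sqrt ( 7), - 7,  -  6, -6,- 5.8, - 5, - 5,0,sqrt( 7 )/12,sqrt( 2) /6,sqrt (2)/6, sqrt ( 11) /11,1/pi,sqrt ( 6), pi, sqrt( 10), sqrt(15),sqrt(15) ] 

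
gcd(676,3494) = 2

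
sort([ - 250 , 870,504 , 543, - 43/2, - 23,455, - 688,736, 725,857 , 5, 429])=[- 688, - 250, - 23, - 43/2, 5,429, 455,504,543,725,736, 857, 870]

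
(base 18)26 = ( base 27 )1f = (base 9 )46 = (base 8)52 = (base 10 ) 42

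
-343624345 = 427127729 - 770752074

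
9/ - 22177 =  - 1  +  22168/22177 =- 0.00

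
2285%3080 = 2285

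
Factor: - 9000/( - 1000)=3^2 = 9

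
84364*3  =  253092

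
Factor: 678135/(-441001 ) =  - 795/517 = -3^1*5^1*11^( - 1 ) * 47^( - 1 )*53^1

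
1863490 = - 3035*( - 614 ) 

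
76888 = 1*76888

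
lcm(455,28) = 1820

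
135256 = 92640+42616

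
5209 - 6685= - 1476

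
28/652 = 7/163 = 0.04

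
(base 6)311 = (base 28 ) 43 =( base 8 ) 163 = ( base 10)115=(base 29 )3S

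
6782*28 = 189896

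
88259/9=88259/9 = 9806.56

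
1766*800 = 1412800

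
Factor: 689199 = 3^1*7^1*37^1 * 887^1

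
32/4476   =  8/1119 = 0.01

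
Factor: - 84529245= -3^1*5^1*5635283^1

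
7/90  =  7/90 = 0.08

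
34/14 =2 + 3/7 = 2.43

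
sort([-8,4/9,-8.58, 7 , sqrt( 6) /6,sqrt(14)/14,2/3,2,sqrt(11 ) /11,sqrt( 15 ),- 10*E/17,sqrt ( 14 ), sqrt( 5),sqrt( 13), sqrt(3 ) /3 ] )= [- 8.58, - 8, -10  *E/17,sqrt (14) /14,sqrt( 11 ) /11,sqrt( 6 ) /6,4/9,sqrt( 3 ) /3, 2/3, 2,sqrt (5 ),sqrt(13),sqrt(14),  sqrt (15 ),7] 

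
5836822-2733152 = 3103670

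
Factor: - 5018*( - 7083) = 2^1* 3^2*13^1 * 193^1*787^1 = 35542494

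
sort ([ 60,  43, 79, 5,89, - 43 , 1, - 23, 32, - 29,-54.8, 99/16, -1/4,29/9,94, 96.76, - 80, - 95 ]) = [ - 95,-80, - 54.8, - 43, - 29, - 23,-1/4, 1,29/9, 5, 99/16,  32,43,  60,79, 89,94,96.76 ]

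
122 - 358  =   - 236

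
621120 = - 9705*( - 64)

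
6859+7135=13994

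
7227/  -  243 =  -803/27 = - 29.74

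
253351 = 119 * 2129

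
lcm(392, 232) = 11368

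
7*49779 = 348453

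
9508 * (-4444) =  -42253552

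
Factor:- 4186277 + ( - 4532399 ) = - 8718676= - 2^2*29^1 *75161^1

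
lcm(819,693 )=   9009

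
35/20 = 1 + 3/4 = 1.75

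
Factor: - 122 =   -  2^1 * 61^1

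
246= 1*246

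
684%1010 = 684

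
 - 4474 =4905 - 9379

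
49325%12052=1117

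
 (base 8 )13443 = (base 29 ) 717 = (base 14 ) 2231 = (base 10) 5923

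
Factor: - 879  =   - 3^1*293^1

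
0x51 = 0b1010001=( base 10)81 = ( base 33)2f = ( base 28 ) 2P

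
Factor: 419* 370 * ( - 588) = -91157640 = - 2^3*3^1*5^1*7^2 * 37^1 * 419^1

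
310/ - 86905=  - 62/17381 =- 0.00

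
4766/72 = 66 + 7/36 = 66.19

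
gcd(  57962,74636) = 794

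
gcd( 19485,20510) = 5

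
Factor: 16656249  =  3^1*1303^1*4261^1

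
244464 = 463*528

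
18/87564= 3/14594 = 0.00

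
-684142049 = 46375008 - 730517057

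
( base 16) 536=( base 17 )4a8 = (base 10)1334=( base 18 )422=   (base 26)1p8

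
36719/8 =4589+7/8 = 4589.88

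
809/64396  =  809/64396= 0.01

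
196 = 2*98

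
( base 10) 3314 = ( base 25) 57E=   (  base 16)cf2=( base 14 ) 12CA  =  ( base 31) 3DS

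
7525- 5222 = 2303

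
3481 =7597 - 4116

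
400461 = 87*4603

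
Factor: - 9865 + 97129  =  87264= 2^5*3^3*101^1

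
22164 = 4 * 5541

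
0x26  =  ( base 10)38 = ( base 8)46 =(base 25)1D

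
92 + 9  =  101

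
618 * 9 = 5562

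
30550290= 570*53597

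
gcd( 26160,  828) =12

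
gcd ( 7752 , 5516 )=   4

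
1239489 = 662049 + 577440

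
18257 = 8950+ 9307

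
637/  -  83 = - 637/83 = -7.67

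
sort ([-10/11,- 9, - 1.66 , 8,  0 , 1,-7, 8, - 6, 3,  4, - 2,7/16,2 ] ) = [ - 9 , - 7, - 6, - 2, - 1.66, -10/11, 0,7/16, 1,2,  3 , 4,  8, 8 ]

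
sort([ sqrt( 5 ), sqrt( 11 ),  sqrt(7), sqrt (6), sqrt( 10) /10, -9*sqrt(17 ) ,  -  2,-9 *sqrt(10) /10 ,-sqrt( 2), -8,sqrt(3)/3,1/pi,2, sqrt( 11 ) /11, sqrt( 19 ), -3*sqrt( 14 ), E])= [  -  9*sqrt( 17 ), - 3 *sqrt( 14), - 8,-9*sqrt(10 ) /10, - 2, - sqrt(2 ) , sqrt(11) /11, sqrt( 10) /10, 1/pi , sqrt( 3 )/3,  2, sqrt ( 5 ),sqrt(6 ),  sqrt( 7), E,sqrt( 11), sqrt( 19) ]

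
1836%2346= 1836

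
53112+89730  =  142842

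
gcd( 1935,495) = 45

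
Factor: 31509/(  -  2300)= - 2^( - 2 ) * 3^4*5^(  -  2)*23^( - 1 )*389^1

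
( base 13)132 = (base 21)a0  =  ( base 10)210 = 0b11010010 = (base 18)BC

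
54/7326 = 3/407= 0.01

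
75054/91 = 10722/13 =824.77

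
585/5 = 117 = 117.00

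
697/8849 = 697/8849= 0.08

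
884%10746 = 884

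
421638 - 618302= -196664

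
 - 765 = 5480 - 6245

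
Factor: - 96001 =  - 96001^1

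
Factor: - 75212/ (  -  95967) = 2^2*3^( - 2)*10663^( - 1 )*18803^1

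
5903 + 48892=54795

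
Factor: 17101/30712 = 49/88= 2^( - 3)*7^2*11^( - 1)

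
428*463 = 198164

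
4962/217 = 22 + 188/217 =22.87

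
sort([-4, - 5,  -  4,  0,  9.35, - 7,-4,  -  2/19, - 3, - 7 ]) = [ - 7,-7 , - 5, - 4,-4, - 4, - 3, - 2/19, 0, 9.35]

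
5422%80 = 62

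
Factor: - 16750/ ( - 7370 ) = 25/11= 5^2*11^( - 1)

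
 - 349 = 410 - 759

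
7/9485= 1/1355 = 0.00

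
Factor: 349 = 349^1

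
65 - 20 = 45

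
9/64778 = 9/64778 = 0.00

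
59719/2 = 59719/2 = 29859.50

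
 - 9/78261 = - 1+26084/26087 = - 0.00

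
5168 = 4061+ 1107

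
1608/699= 536/233 = 2.30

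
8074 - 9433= - 1359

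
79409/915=86 + 719/915 = 86.79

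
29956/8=3744 + 1/2 = 3744.50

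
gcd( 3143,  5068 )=7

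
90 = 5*18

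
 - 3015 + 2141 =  - 874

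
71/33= 71/33 = 2.15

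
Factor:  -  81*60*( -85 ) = 413100 = 2^2*3^5*5^2*17^1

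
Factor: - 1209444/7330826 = - 604722/3665413 =- 2^1*3^1*100787^1*3665413^( - 1 )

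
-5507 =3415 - 8922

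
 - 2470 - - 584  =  -1886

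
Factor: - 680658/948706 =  - 30939/43123 = - 3^1*29^( - 1 ) * 1487^(-1 )*10313^1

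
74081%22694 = 5999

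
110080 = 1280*86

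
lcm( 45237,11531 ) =588081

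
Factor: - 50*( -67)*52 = 2^3*5^2*13^1* 67^1=174200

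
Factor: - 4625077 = - 67^1*69031^1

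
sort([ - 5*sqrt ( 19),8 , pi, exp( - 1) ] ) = [ - 5*sqrt(19), exp( - 1),pi,8]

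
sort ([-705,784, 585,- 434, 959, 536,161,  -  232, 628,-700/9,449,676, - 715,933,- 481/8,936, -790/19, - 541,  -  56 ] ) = [ - 715, - 705, - 541 ,  -  434, - 232,  -  700/9, - 481/8, - 56,-790/19, 161,449,536,585,628,676,784,933, 936,  959 ] 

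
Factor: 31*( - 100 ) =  - 2^2*5^2*31^1= - 3100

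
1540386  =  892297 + 648089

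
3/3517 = 3/3517 = 0.00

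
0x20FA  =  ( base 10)8442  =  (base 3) 102120200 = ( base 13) 3AC5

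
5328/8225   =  5328/8225 = 0.65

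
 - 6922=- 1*6922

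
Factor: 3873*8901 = 3^3*23^1*43^1*1291^1=   34473573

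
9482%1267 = 613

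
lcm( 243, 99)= 2673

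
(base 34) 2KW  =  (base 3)11011000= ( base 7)11550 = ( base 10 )3024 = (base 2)101111010000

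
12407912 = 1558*7964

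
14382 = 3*4794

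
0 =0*346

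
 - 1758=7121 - 8879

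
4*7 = 28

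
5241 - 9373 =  - 4132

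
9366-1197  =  8169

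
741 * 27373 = 20283393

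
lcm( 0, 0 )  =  0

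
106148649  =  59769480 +46379169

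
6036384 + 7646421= 13682805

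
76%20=16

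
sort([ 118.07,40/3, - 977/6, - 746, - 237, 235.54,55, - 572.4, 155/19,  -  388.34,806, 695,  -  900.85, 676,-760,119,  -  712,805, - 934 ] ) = [ -934, - 900.85,  -  760, - 746, - 712, - 572.4, - 388.34, - 237, - 977/6,155/19,  40/3,55,118.07, 119, 235.54,676,  695,805, 806 ] 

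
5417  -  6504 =  -  1087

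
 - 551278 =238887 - 790165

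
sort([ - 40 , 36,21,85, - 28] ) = [ - 40, - 28,21, 36,  85]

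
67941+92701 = 160642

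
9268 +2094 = 11362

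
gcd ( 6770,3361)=1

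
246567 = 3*82189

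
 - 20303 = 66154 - 86457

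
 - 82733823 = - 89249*927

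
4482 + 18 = 4500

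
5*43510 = 217550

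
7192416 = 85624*84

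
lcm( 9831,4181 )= 363747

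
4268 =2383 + 1885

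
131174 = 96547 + 34627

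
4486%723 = 148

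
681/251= 2+179/251 = 2.71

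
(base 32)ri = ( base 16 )372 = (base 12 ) 616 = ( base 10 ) 882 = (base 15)3dc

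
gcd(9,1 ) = 1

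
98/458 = 49/229 =0.21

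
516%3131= 516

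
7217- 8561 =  - 1344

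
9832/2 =4916 = 4916.00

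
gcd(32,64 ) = 32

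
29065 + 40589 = 69654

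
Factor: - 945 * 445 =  - 3^3*5^2* 7^1 * 89^1 = -  420525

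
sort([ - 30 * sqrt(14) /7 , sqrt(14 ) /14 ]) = [ - 30*sqrt( 14)/7,sqrt( 14) /14 ] 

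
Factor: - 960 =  - 2^6*3^1*5^1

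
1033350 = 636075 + 397275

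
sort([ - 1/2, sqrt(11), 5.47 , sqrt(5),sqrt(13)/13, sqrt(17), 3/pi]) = [  -  1/2,sqrt( 13 )/13,3/pi, sqrt(5), sqrt( 11 ),  sqrt(17), 5.47 ]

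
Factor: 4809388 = 2^2*1202347^1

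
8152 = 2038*4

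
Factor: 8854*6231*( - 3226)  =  - 2^2*3^1*19^1* 31^1*67^1*233^1*1613^1  =  - 177976077924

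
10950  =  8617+2333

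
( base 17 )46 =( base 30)2e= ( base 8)112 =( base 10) 74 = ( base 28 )2i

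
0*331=0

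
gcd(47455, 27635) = 5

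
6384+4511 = 10895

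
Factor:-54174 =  - 2^1*3^1*9029^1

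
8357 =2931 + 5426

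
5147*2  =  10294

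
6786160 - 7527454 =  - 741294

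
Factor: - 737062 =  - 2^1*368531^1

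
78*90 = 7020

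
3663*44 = 161172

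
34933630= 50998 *685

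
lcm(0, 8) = 0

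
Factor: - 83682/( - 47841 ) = 27894/15947 = 2^1*3^1*37^ ( - 1 ) * 431^( -1 ) * 4649^1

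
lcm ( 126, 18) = 126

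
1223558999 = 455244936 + 768314063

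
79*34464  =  2722656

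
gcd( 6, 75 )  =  3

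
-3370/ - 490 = 337/49  =  6.88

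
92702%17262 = 6392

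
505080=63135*8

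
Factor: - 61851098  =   - 2^1 * 1439^1 * 21491^1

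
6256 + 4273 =10529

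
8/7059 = 8/7059 = 0.00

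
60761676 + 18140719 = 78902395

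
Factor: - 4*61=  - 2^2*61^1 = - 244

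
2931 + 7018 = 9949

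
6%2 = 0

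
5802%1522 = 1236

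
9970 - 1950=8020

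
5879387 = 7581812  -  1702425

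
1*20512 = 20512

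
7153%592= 49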